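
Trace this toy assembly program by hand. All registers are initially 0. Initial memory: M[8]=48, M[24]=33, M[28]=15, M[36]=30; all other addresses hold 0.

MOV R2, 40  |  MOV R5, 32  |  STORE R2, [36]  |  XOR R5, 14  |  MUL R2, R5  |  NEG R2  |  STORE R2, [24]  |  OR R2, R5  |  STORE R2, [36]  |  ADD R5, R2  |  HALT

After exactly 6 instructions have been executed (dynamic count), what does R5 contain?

R2=40
R5=32
STORE R2, [36] → M[36]=40
R5=32^14=46
R2=40*46=1840
R2=-(1840)=-1840
After step 6: R5 = 46.

46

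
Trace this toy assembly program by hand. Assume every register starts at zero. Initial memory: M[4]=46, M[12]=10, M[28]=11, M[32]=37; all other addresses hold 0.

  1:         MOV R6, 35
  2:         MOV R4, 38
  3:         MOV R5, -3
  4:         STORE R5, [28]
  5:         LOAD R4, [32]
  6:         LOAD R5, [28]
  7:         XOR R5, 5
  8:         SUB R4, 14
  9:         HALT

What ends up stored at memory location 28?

MOV R6, 35 → R6=35
MOV R4, 38 → R4=38
MOV R5, -3 → R5=-3
STORE R5, [28] → M[28]=-3
LOAD R4, [32] → R4=M[32]=37
LOAD R5, [28] → R5=M[28]=-3
XOR R5, 5 → R5=(-3)^5=-8
SUB R4, 14 → R4=37-14=23
halt.

-3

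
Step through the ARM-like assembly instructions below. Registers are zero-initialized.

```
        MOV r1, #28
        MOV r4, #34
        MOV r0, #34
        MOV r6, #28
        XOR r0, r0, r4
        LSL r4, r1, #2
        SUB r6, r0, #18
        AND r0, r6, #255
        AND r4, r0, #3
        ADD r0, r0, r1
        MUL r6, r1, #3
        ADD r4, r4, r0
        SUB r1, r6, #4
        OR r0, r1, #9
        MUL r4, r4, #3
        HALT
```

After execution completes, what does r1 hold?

80

after MOV r1, #28: r1=28
after MOV r4, #34: r4=34
after MOV r0, #34: r0=34
after MOV r6, #28: r6=28
after XOR r0, r0, r4: r0=34^34=0
after LSL r4, r1, #2: r4=28<<2=112
after SUB r6, r0, #18: r6=0-18=-18
after AND r0, r6, #255: r0=(-18)&255=238
after AND r4, r0, #3: r4=238&3=2
after ADD r0, r0, r1: r0=238+28=266
after MUL r6, r1, #3: r6=28*3=84
after ADD r4, r4, r0: r4=2+266=268
after SUB r1, r6, #4: r1=84-4=80
after OR r0, r1, #9: r0=80|9=89
after MUL r4, r4, #3: r4=268*3=804
halt.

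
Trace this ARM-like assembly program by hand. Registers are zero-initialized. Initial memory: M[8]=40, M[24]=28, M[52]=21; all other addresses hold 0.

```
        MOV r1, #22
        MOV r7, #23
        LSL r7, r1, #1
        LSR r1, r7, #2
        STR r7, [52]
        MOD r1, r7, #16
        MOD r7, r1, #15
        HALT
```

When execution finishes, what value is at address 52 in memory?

44

r1=22
r7=23
r7=22<<1=44
r1=44>>2=11
STR r7, [52] → M[52]=44
r1=44%16=12
r7=12%15=12
halt.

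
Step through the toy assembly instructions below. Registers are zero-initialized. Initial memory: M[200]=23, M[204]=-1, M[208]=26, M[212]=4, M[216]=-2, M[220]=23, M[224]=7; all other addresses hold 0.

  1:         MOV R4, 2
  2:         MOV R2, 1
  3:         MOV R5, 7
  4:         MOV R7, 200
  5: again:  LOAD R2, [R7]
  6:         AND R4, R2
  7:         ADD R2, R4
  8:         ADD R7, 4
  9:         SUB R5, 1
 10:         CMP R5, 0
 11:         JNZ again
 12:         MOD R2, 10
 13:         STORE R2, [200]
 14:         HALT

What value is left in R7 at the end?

228

R4=2
R2=1
R5=7
R7=200
R2=M[200]=23
R4=2&23=2
R2=23+2=25
R7=200+4=204
R5=7-1=6
CMP R5, 0  (cmp 6,0)
JNZ again: taken
R2=M[204]=-1
R4=2&(-1)=2
R2=(-1)+2=1
R7=204+4=208
R5=6-1=5
CMP R5, 0  (cmp 5,0)
JNZ again: taken
R2=M[208]=26
R4=2&26=2
R2=26+2=28
R7=208+4=212
R5=5-1=4
CMP R5, 0  (cmp 4,0)
JNZ again: taken
R2=M[212]=4
R4=2&4=0
R2=4+0=4
R7=212+4=216
R5=4-1=3
CMP R5, 0  (cmp 3,0)
JNZ again: taken
R2=M[216]=-2
R4=0&(-2)=0
R2=(-2)+0=-2
R7=216+4=220
R5=3-1=2
CMP R5, 0  (cmp 2,0)
JNZ again: taken
R2=M[220]=23
R4=0&23=0
R2=23+0=23
R7=220+4=224
R5=2-1=1
CMP R5, 0  (cmp 1,0)
JNZ again: taken
R2=M[224]=7
R4=0&7=0
R2=7+0=7
R7=224+4=228
R5=1-1=0
CMP R5, 0  (cmp 0,0)
JNZ again: not taken
R2=7%10=7
STORE R2, [200] → M[200]=7
halt.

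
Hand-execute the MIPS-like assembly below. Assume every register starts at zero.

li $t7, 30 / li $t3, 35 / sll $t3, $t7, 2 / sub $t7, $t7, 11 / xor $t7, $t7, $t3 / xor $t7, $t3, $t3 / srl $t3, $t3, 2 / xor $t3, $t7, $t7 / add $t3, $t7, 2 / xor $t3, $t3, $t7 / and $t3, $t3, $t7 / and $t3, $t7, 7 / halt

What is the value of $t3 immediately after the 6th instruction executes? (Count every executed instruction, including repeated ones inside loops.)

li $t7, 30 → $t7=30
li $t3, 35 → $t3=35
sll $t3, $t7, 2 → $t3=30<<2=120
sub $t7, $t7, 11 → $t7=30-11=19
xor $t7, $t7, $t3 → $t7=19^120=107
xor $t7, $t3, $t3 → $t7=120^120=0
After step 6: $t3 = 120.

120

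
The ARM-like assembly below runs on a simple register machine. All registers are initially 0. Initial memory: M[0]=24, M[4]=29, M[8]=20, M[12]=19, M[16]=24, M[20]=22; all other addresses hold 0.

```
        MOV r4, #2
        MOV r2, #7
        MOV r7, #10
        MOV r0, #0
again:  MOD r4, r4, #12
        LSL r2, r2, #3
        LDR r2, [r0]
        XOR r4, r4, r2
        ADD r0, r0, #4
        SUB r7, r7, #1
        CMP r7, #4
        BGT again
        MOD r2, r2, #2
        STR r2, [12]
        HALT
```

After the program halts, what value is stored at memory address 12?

0

MOV r4, #2 → r4=2
MOV r2, #7 → r2=7
MOV r7, #10 → r7=10
MOV r0, #0 → r0=0
MOD r4, r4, #12 → r4=2%12=2
LSL r2, r2, #3 → r2=7<<3=56
LDR r2, [r0] → r2=M[0]=24
XOR r4, r4, r2 → r4=2^24=26
ADD r0, r0, #4 → r0=0+4=4
SUB r7, r7, #1 → r7=10-1=9
CMP r7, #4  (cmp 9,4)
BGT again: taken
MOD r4, r4, #12 → r4=26%12=2
LSL r2, r2, #3 → r2=24<<3=192
LDR r2, [r0] → r2=M[4]=29
XOR r4, r4, r2 → r4=2^29=31
ADD r0, r0, #4 → r0=4+4=8
SUB r7, r7, #1 → r7=9-1=8
CMP r7, #4  (cmp 8,4)
BGT again: taken
MOD r4, r4, #12 → r4=31%12=7
LSL r2, r2, #3 → r2=29<<3=232
LDR r2, [r0] → r2=M[8]=20
XOR r4, r4, r2 → r4=7^20=19
ADD r0, r0, #4 → r0=8+4=12
SUB r7, r7, #1 → r7=8-1=7
CMP r7, #4  (cmp 7,4)
BGT again: taken
MOD r4, r4, #12 → r4=19%12=7
LSL r2, r2, #3 → r2=20<<3=160
LDR r2, [r0] → r2=M[12]=19
XOR r4, r4, r2 → r4=7^19=20
ADD r0, r0, #4 → r0=12+4=16
SUB r7, r7, #1 → r7=7-1=6
CMP r7, #4  (cmp 6,4)
BGT again: taken
MOD r4, r4, #12 → r4=20%12=8
LSL r2, r2, #3 → r2=19<<3=152
LDR r2, [r0] → r2=M[16]=24
XOR r4, r4, r2 → r4=8^24=16
ADD r0, r0, #4 → r0=16+4=20
SUB r7, r7, #1 → r7=6-1=5
CMP r7, #4  (cmp 5,4)
BGT again: taken
MOD r4, r4, #12 → r4=16%12=4
LSL r2, r2, #3 → r2=24<<3=192
LDR r2, [r0] → r2=M[20]=22
XOR r4, r4, r2 → r4=4^22=18
ADD r0, r0, #4 → r0=20+4=24
SUB r7, r7, #1 → r7=5-1=4
CMP r7, #4  (cmp 4,4)
BGT again: not taken
MOD r2, r2, #2 → r2=22%2=0
STR r2, [12] → M[12]=0
halt.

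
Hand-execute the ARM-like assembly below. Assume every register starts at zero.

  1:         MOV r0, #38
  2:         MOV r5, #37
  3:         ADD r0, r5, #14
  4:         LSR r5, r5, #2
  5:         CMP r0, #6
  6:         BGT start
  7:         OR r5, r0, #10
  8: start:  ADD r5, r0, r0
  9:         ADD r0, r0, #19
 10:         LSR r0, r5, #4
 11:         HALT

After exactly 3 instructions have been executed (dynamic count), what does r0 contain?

r0=38
r5=37
r0=37+14=51
After step 3: r0 = 51.

51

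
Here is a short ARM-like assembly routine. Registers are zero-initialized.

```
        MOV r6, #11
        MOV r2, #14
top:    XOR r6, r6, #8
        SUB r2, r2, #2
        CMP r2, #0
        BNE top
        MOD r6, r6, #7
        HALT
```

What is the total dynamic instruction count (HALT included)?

MOV r6, #11 → r6=11
MOV r2, #14 → r2=14
XOR r6, r6, #8 → r6=11^8=3
SUB r2, r2, #2 → r2=14-2=12
CMP r2, #0  (cmp 12,0)
BNE top: taken
XOR r6, r6, #8 → r6=3^8=11
SUB r2, r2, #2 → r2=12-2=10
CMP r2, #0  (cmp 10,0)
BNE top: taken
XOR r6, r6, #8 → r6=11^8=3
SUB r2, r2, #2 → r2=10-2=8
CMP r2, #0  (cmp 8,0)
BNE top: taken
XOR r6, r6, #8 → r6=3^8=11
SUB r2, r2, #2 → r2=8-2=6
CMP r2, #0  (cmp 6,0)
BNE top: taken
XOR r6, r6, #8 → r6=11^8=3
SUB r2, r2, #2 → r2=6-2=4
CMP r2, #0  (cmp 4,0)
BNE top: taken
XOR r6, r6, #8 → r6=3^8=11
SUB r2, r2, #2 → r2=4-2=2
CMP r2, #0  (cmp 2,0)
BNE top: taken
XOR r6, r6, #8 → r6=11^8=3
SUB r2, r2, #2 → r2=2-2=0
CMP r2, #0  (cmp 0,0)
BNE top: not taken
MOD r6, r6, #7 → r6=3%7=3
halt.
Total executed instructions: 32.

32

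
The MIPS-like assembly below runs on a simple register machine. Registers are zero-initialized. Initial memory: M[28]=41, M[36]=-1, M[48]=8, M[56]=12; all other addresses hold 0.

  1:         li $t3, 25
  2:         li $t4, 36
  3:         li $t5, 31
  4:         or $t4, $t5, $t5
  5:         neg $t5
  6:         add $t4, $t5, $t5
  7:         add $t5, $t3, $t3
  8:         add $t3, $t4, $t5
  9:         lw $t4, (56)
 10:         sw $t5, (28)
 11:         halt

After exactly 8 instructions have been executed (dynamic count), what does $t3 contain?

-12

li $t3, 25 → $t3=25
li $t4, 36 → $t4=36
li $t5, 31 → $t5=31
or $t4, $t5, $t5 → $t4=31|31=31
neg $t5 → $t5=-(31)=-31
add $t4, $t5, $t5 → $t4=(-31)+(-31)=-62
add $t5, $t3, $t3 → $t5=25+25=50
add $t3, $t4, $t5 → $t3=(-62)+50=-12
After step 8: $t3 = -12.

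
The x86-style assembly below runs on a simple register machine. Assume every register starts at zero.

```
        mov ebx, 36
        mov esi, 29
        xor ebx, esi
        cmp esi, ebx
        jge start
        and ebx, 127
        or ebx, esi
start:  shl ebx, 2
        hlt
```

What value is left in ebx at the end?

244

after mov ebx, 36: ebx=36
after mov esi, 29: esi=29
after xor ebx, esi: ebx=36^29=57
cmp esi, ebx  (cmp 29,57)
jge start: not taken
after and ebx, 127: ebx=57&127=57
after or ebx, esi: ebx=57|29=61
after shl ebx, 2: ebx=61<<2=244
halt.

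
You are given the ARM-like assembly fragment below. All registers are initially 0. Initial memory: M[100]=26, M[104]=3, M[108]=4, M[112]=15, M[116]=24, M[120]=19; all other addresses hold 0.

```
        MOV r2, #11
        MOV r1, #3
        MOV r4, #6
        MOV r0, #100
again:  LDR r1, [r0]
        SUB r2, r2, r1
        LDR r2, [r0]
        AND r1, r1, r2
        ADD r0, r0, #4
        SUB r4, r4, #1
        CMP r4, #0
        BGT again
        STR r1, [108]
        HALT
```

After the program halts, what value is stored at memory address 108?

19

r2=11
r1=3
r4=6
r0=100
r1=M[100]=26
r2=11-26=-15
r2=M[100]=26
r1=26&26=26
r0=100+4=104
r4=6-1=5
CMP r4, #0  (cmp 5,0)
BGT again: taken
r1=M[104]=3
r2=26-3=23
r2=M[104]=3
r1=3&3=3
r0=104+4=108
r4=5-1=4
CMP r4, #0  (cmp 4,0)
BGT again: taken
r1=M[108]=4
r2=3-4=-1
r2=M[108]=4
r1=4&4=4
r0=108+4=112
r4=4-1=3
CMP r4, #0  (cmp 3,0)
BGT again: taken
r1=M[112]=15
r2=4-15=-11
r2=M[112]=15
r1=15&15=15
r0=112+4=116
r4=3-1=2
CMP r4, #0  (cmp 2,0)
BGT again: taken
r1=M[116]=24
r2=15-24=-9
r2=M[116]=24
r1=24&24=24
r0=116+4=120
r4=2-1=1
CMP r4, #0  (cmp 1,0)
BGT again: taken
r1=M[120]=19
r2=24-19=5
r2=M[120]=19
r1=19&19=19
r0=120+4=124
r4=1-1=0
CMP r4, #0  (cmp 0,0)
BGT again: not taken
STR r1, [108] → M[108]=19
halt.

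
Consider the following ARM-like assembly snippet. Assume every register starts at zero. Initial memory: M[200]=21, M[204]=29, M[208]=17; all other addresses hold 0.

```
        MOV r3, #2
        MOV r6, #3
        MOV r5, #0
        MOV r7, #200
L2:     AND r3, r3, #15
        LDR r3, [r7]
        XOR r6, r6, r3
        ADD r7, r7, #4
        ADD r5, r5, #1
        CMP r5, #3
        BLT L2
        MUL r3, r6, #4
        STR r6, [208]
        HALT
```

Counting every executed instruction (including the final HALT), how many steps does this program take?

MOV r3, #2 → r3=2
MOV r6, #3 → r6=3
MOV r5, #0 → r5=0
MOV r7, #200 → r7=200
AND r3, r3, #15 → r3=2&15=2
LDR r3, [r7] → r3=M[200]=21
XOR r6, r6, r3 → r6=3^21=22
ADD r7, r7, #4 → r7=200+4=204
ADD r5, r5, #1 → r5=0+1=1
CMP r5, #3  (cmp 1,3)
BLT L2: taken
AND r3, r3, #15 → r3=21&15=5
LDR r3, [r7] → r3=M[204]=29
XOR r6, r6, r3 → r6=22^29=11
ADD r7, r7, #4 → r7=204+4=208
ADD r5, r5, #1 → r5=1+1=2
CMP r5, #3  (cmp 2,3)
BLT L2: taken
AND r3, r3, #15 → r3=29&15=13
LDR r3, [r7] → r3=M[208]=17
XOR r6, r6, r3 → r6=11^17=26
ADD r7, r7, #4 → r7=208+4=212
ADD r5, r5, #1 → r5=2+1=3
CMP r5, #3  (cmp 3,3)
BLT L2: not taken
MUL r3, r6, #4 → r3=26*4=104
STR r6, [208] → M[208]=26
halt.
Total executed instructions: 28.

28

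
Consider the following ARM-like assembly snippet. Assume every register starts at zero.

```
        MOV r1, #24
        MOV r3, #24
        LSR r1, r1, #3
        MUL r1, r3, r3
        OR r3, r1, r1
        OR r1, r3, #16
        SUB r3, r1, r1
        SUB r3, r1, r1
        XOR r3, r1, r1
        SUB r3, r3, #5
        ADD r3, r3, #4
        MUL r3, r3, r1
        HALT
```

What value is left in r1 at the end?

592

r1=24
r3=24
r1=24>>3=3
r1=24*24=576
r3=576|576=576
r1=576|16=592
r3=592-592=0
r3=592-592=0
r3=592^592=0
r3=0-5=-5
r3=(-5)+4=-1
r3=(-1)*592=-592
halt.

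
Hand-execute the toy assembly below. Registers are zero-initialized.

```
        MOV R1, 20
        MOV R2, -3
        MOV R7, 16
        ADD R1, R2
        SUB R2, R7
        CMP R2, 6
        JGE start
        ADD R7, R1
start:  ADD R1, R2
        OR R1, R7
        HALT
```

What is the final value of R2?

MOV R1, 20 → R1=20
MOV R2, -3 → R2=-3
MOV R7, 16 → R7=16
ADD R1, R2 → R1=20+(-3)=17
SUB R2, R7 → R2=(-3)-16=-19
CMP R2, 6  (cmp -19,6)
JGE start: not taken
ADD R7, R1 → R7=16+17=33
ADD R1, R2 → R1=17+(-19)=-2
OR R1, R7 → R1=(-2)|33=-1
halt.

-19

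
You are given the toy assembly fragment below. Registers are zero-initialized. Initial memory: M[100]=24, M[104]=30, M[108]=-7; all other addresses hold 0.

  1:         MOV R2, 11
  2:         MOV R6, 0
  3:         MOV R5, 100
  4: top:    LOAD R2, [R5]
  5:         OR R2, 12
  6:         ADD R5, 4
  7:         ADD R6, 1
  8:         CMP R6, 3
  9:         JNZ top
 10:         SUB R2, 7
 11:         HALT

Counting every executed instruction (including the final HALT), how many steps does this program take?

23

R2=11
R6=0
R5=100
R2=M[100]=24
R2=24|12=28
R5=100+4=104
R6=0+1=1
CMP R6, 3  (cmp 1,3)
JNZ top: taken
R2=M[104]=30
R2=30|12=30
R5=104+4=108
R6=1+1=2
CMP R6, 3  (cmp 2,3)
JNZ top: taken
R2=M[108]=-7
R2=(-7)|12=-3
R5=108+4=112
R6=2+1=3
CMP R6, 3  (cmp 3,3)
JNZ top: not taken
R2=(-3)-7=-10
halt.
Total executed instructions: 23.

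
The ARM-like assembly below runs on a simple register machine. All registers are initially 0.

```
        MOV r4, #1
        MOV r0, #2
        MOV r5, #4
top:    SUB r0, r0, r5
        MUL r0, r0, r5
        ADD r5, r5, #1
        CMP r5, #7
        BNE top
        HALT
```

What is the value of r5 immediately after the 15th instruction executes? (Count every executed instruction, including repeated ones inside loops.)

6

r4=1
r0=2
r5=4
r0=2-4=-2
r0=(-2)*4=-8
r5=4+1=5
CMP r5, #7  (cmp 5,7)
BNE top: taken
r0=(-8)-5=-13
r0=(-13)*5=-65
r5=5+1=6
CMP r5, #7  (cmp 6,7)
BNE top: taken
r0=(-65)-6=-71
r0=(-71)*6=-426
After step 15: r5 = 6.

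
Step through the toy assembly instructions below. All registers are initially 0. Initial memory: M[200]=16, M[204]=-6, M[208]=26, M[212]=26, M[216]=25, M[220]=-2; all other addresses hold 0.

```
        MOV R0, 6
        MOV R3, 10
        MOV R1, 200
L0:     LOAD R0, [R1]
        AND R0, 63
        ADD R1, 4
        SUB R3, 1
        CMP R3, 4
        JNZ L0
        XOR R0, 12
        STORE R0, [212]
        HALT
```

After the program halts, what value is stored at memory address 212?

50

after MOV R0, 6: R0=6
after MOV R3, 10: R3=10
after MOV R1, 200: R1=200
after LOAD R0, [R1]: R0=M[200]=16
after AND R0, 63: R0=16&63=16
after ADD R1, 4: R1=200+4=204
after SUB R3, 1: R3=10-1=9
CMP R3, 4  (cmp 9,4)
JNZ L0: taken
after LOAD R0, [R1]: R0=M[204]=-6
after AND R0, 63: R0=(-6)&63=58
after ADD R1, 4: R1=204+4=208
after SUB R3, 1: R3=9-1=8
CMP R3, 4  (cmp 8,4)
JNZ L0: taken
after LOAD R0, [R1]: R0=M[208]=26
after AND R0, 63: R0=26&63=26
after ADD R1, 4: R1=208+4=212
after SUB R3, 1: R3=8-1=7
CMP R3, 4  (cmp 7,4)
JNZ L0: taken
after LOAD R0, [R1]: R0=M[212]=26
after AND R0, 63: R0=26&63=26
after ADD R1, 4: R1=212+4=216
after SUB R3, 1: R3=7-1=6
CMP R3, 4  (cmp 6,4)
JNZ L0: taken
after LOAD R0, [R1]: R0=M[216]=25
after AND R0, 63: R0=25&63=25
after ADD R1, 4: R1=216+4=220
after SUB R3, 1: R3=6-1=5
CMP R3, 4  (cmp 5,4)
JNZ L0: taken
after LOAD R0, [R1]: R0=M[220]=-2
after AND R0, 63: R0=(-2)&63=62
after ADD R1, 4: R1=220+4=224
after SUB R3, 1: R3=5-1=4
CMP R3, 4  (cmp 4,4)
JNZ L0: not taken
after XOR R0, 12: R0=62^12=50
STORE R0, [212] → M[212]=50
halt.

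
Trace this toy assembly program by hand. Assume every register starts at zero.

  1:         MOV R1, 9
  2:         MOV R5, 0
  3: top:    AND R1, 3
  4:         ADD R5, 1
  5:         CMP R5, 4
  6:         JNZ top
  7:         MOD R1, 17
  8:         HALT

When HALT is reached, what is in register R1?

1

after MOV R1, 9: R1=9
after MOV R5, 0: R5=0
after AND R1, 3: R1=9&3=1
after ADD R5, 1: R5=0+1=1
CMP R5, 4  (cmp 1,4)
JNZ top: taken
after AND R1, 3: R1=1&3=1
after ADD R5, 1: R5=1+1=2
CMP R5, 4  (cmp 2,4)
JNZ top: taken
after AND R1, 3: R1=1&3=1
after ADD R5, 1: R5=2+1=3
CMP R5, 4  (cmp 3,4)
JNZ top: taken
after AND R1, 3: R1=1&3=1
after ADD R5, 1: R5=3+1=4
CMP R5, 4  (cmp 4,4)
JNZ top: not taken
after MOD R1, 17: R1=1%17=1
halt.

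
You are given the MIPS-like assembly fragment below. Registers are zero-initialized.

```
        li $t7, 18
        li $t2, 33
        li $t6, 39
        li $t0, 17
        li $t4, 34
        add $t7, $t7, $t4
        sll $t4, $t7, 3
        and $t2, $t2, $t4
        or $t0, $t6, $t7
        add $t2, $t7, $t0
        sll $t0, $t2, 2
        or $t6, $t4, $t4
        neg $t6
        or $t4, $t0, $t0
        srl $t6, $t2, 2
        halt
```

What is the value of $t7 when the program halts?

li $t7, 18 → $t7=18
li $t2, 33 → $t2=33
li $t6, 39 → $t6=39
li $t0, 17 → $t0=17
li $t4, 34 → $t4=34
add $t7, $t7, $t4 → $t7=18+34=52
sll $t4, $t7, 3 → $t4=52<<3=416
and $t2, $t2, $t4 → $t2=33&416=32
or $t0, $t6, $t7 → $t0=39|52=55
add $t2, $t7, $t0 → $t2=52+55=107
sll $t0, $t2, 2 → $t0=107<<2=428
or $t6, $t4, $t4 → $t6=416|416=416
neg $t6 → $t6=-(416)=-416
or $t4, $t0, $t0 → $t4=428|428=428
srl $t6, $t2, 2 → $t6=107>>2=26
halt.

52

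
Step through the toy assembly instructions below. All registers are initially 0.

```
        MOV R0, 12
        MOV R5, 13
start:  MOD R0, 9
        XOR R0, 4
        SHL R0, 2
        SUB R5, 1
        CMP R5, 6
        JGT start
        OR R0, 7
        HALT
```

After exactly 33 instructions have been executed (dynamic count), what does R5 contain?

8

after MOV R0, 12: R0=12
after MOV R5, 13: R5=13
after MOD R0, 9: R0=12%9=3
after XOR R0, 4: R0=3^4=7
after SHL R0, 2: R0=7<<2=28
after SUB R5, 1: R5=13-1=12
CMP R5, 6  (cmp 12,6)
JGT start: taken
after MOD R0, 9: R0=28%9=1
after XOR R0, 4: R0=1^4=5
after SHL R0, 2: R0=5<<2=20
after SUB R5, 1: R5=12-1=11
CMP R5, 6  (cmp 11,6)
JGT start: taken
after MOD R0, 9: R0=20%9=2
after XOR R0, 4: R0=2^4=6
after SHL R0, 2: R0=6<<2=24
after SUB R5, 1: R5=11-1=10
CMP R5, 6  (cmp 10,6)
JGT start: taken
after MOD R0, 9: R0=24%9=6
after XOR R0, 4: R0=6^4=2
after SHL R0, 2: R0=2<<2=8
after SUB R5, 1: R5=10-1=9
CMP R5, 6  (cmp 9,6)
JGT start: taken
after MOD R0, 9: R0=8%9=8
after XOR R0, 4: R0=8^4=12
after SHL R0, 2: R0=12<<2=48
after SUB R5, 1: R5=9-1=8
CMP R5, 6  (cmp 8,6)
JGT start: taken
after MOD R0, 9: R0=48%9=3
After step 33: R5 = 8.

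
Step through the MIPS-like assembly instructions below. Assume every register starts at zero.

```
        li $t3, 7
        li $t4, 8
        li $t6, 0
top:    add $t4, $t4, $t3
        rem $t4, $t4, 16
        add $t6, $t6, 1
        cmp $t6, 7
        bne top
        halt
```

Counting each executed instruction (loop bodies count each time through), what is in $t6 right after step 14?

2

$t3=7
$t4=8
$t6=0
$t4=8+7=15
$t4=15%16=15
$t6=0+1=1
cmp $t6, 7  (cmp 1,7)
bne top: taken
$t4=15+7=22
$t4=22%16=6
$t6=1+1=2
cmp $t6, 7  (cmp 2,7)
bne top: taken
$t4=6+7=13
After step 14: $t6 = 2.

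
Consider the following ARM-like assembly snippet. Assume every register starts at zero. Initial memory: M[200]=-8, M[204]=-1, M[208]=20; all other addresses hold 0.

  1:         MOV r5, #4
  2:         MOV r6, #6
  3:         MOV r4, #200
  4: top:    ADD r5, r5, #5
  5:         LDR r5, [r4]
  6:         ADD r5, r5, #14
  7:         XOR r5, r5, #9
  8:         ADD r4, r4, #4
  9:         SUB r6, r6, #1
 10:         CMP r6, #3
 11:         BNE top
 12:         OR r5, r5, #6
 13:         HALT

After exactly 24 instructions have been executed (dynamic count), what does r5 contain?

43

MOV r5, #4 → r5=4
MOV r6, #6 → r6=6
MOV r4, #200 → r4=200
ADD r5, r5, #5 → r5=4+5=9
LDR r5, [r4] → r5=M[200]=-8
ADD r5, r5, #14 → r5=(-8)+14=6
XOR r5, r5, #9 → r5=6^9=15
ADD r4, r4, #4 → r4=200+4=204
SUB r6, r6, #1 → r6=6-1=5
CMP r6, #3  (cmp 5,3)
BNE top: taken
ADD r5, r5, #5 → r5=15+5=20
LDR r5, [r4] → r5=M[204]=-1
ADD r5, r5, #14 → r5=(-1)+14=13
XOR r5, r5, #9 → r5=13^9=4
ADD r4, r4, #4 → r4=204+4=208
SUB r6, r6, #1 → r6=5-1=4
CMP r6, #3  (cmp 4,3)
BNE top: taken
ADD r5, r5, #5 → r5=4+5=9
LDR r5, [r4] → r5=M[208]=20
ADD r5, r5, #14 → r5=20+14=34
XOR r5, r5, #9 → r5=34^9=43
ADD r4, r4, #4 → r4=208+4=212
After step 24: r5 = 43.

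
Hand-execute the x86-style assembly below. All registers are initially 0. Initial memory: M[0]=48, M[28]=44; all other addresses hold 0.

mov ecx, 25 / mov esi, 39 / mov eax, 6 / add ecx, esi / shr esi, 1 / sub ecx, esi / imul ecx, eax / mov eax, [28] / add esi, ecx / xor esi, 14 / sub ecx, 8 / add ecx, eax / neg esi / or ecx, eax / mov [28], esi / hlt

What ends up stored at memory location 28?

after mov ecx, 25: ecx=25
after mov esi, 39: esi=39
after mov eax, 6: eax=6
after add ecx, esi: ecx=25+39=64
after shr esi, 1: esi=39>>1=19
after sub ecx, esi: ecx=64-19=45
after imul ecx, eax: ecx=45*6=270
after mov eax, [28]: eax=M[28]=44
after add esi, ecx: esi=19+270=289
after xor esi, 14: esi=289^14=303
after sub ecx, 8: ecx=270-8=262
after add ecx, eax: ecx=262+44=306
after neg esi: esi=-(303)=-303
after or ecx, eax: ecx=306|44=318
mov [28], esi → M[28]=-303
halt.

-303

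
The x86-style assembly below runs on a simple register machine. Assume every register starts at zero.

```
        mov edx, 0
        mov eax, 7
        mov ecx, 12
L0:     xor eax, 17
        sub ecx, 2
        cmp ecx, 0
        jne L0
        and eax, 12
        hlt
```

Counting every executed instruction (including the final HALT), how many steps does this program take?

29

edx=0
eax=7
ecx=12
eax=7^17=22
ecx=12-2=10
cmp ecx, 0  (cmp 10,0)
jne L0: taken
eax=22^17=7
ecx=10-2=8
cmp ecx, 0  (cmp 8,0)
jne L0: taken
eax=7^17=22
ecx=8-2=6
cmp ecx, 0  (cmp 6,0)
jne L0: taken
eax=22^17=7
ecx=6-2=4
cmp ecx, 0  (cmp 4,0)
jne L0: taken
eax=7^17=22
ecx=4-2=2
cmp ecx, 0  (cmp 2,0)
jne L0: taken
eax=22^17=7
ecx=2-2=0
cmp ecx, 0  (cmp 0,0)
jne L0: not taken
eax=7&12=4
halt.
Total executed instructions: 29.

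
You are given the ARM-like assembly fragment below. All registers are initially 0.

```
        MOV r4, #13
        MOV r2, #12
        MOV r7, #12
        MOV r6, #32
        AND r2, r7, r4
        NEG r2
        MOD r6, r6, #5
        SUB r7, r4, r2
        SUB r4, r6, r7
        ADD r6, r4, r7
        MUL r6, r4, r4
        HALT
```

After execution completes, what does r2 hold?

-12

r4=13
r2=12
r7=12
r6=32
r2=12&13=12
r2=-(12)=-12
r6=32%5=2
r7=13-(-12)=25
r4=2-25=-23
r6=(-23)+25=2
r6=(-23)*(-23)=529
halt.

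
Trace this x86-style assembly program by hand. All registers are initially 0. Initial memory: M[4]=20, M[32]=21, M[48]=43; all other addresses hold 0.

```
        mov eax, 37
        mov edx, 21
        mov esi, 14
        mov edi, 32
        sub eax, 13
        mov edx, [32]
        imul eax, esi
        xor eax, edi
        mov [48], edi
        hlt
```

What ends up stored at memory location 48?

32

after mov eax, 37: eax=37
after mov edx, 21: edx=21
after mov esi, 14: esi=14
after mov edi, 32: edi=32
after sub eax, 13: eax=37-13=24
after mov edx, [32]: edx=M[32]=21
after imul eax, esi: eax=24*14=336
after xor eax, edi: eax=336^32=368
mov [48], edi → M[48]=32
halt.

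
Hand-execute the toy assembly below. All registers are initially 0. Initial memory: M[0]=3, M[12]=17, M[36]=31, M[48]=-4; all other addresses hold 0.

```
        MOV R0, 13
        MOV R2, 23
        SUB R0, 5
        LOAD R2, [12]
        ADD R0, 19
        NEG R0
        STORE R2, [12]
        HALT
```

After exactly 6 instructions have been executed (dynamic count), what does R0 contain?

MOV R0, 13 → R0=13
MOV R2, 23 → R2=23
SUB R0, 5 → R0=13-5=8
LOAD R2, [12] → R2=M[12]=17
ADD R0, 19 → R0=8+19=27
NEG R0 → R0=-(27)=-27
After step 6: R0 = -27.

-27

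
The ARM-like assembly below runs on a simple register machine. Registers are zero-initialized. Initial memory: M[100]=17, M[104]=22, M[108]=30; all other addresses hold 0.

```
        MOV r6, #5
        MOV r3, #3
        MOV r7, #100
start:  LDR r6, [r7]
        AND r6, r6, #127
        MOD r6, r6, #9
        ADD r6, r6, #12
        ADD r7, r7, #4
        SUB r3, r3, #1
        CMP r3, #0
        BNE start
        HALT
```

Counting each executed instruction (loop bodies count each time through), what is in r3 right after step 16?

2

MOV r6, #5 → r6=5
MOV r3, #3 → r3=3
MOV r7, #100 → r7=100
LDR r6, [r7] → r6=M[100]=17
AND r6, r6, #127 → r6=17&127=17
MOD r6, r6, #9 → r6=17%9=8
ADD r6, r6, #12 → r6=8+12=20
ADD r7, r7, #4 → r7=100+4=104
SUB r3, r3, #1 → r3=3-1=2
CMP r3, #0  (cmp 2,0)
BNE start: taken
LDR r6, [r7] → r6=M[104]=22
AND r6, r6, #127 → r6=22&127=22
MOD r6, r6, #9 → r6=22%9=4
ADD r6, r6, #12 → r6=4+12=16
ADD r7, r7, #4 → r7=104+4=108
After step 16: r3 = 2.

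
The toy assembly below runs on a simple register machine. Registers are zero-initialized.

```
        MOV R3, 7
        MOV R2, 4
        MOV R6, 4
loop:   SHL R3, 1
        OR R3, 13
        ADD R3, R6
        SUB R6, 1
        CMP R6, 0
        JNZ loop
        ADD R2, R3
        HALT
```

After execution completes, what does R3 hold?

R3=7
R2=4
R6=4
R3=7<<1=14
R3=14|13=15
R3=15+4=19
R6=4-1=3
CMP R6, 0  (cmp 3,0)
JNZ loop: taken
R3=19<<1=38
R3=38|13=47
R3=47+3=50
R6=3-1=2
CMP R6, 0  (cmp 2,0)
JNZ loop: taken
R3=50<<1=100
R3=100|13=109
R3=109+2=111
R6=2-1=1
CMP R6, 0  (cmp 1,0)
JNZ loop: taken
R3=111<<1=222
R3=222|13=223
R3=223+1=224
R6=1-1=0
CMP R6, 0  (cmp 0,0)
JNZ loop: not taken
R2=4+224=228
halt.

224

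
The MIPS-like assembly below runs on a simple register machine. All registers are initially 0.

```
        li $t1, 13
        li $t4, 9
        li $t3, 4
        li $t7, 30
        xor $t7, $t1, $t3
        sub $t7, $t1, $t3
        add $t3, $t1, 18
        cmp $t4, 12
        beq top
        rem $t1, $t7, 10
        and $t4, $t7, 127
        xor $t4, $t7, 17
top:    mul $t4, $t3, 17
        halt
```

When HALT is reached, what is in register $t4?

$t1=13
$t4=9
$t3=4
$t7=30
$t7=13^4=9
$t7=13-4=9
$t3=13+18=31
cmp $t4, 12  (cmp 9,12)
beq top: not taken
$t1=9%10=9
$t4=9&127=9
$t4=9^17=24
$t4=31*17=527
halt.

527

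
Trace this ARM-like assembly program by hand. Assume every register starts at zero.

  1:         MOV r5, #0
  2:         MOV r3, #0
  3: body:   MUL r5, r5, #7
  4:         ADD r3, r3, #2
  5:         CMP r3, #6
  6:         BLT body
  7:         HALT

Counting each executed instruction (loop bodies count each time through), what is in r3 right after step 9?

4

after MOV r5, #0: r5=0
after MOV r3, #0: r3=0
after MUL r5, r5, #7: r5=0*7=0
after ADD r3, r3, #2: r3=0+2=2
CMP r3, #6  (cmp 2,6)
BLT body: taken
after MUL r5, r5, #7: r5=0*7=0
after ADD r3, r3, #2: r3=2+2=4
CMP r3, #6  (cmp 4,6)
After step 9: r3 = 4.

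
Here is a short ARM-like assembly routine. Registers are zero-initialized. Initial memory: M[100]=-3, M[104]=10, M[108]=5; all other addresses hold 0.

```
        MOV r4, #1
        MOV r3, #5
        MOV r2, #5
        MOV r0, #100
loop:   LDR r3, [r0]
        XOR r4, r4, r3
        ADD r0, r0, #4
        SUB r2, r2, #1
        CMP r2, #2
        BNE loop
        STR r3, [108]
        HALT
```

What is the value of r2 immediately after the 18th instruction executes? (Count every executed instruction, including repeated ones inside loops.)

3

after MOV r4, #1: r4=1
after MOV r3, #5: r3=5
after MOV r2, #5: r2=5
after MOV r0, #100: r0=100
after LDR r3, [r0]: r3=M[100]=-3
after XOR r4, r4, r3: r4=1^(-3)=-4
after ADD r0, r0, #4: r0=100+4=104
after SUB r2, r2, #1: r2=5-1=4
CMP r2, #2  (cmp 4,2)
BNE loop: taken
after LDR r3, [r0]: r3=M[104]=10
after XOR r4, r4, r3: r4=(-4)^10=-10
after ADD r0, r0, #4: r0=104+4=108
after SUB r2, r2, #1: r2=4-1=3
CMP r2, #2  (cmp 3,2)
BNE loop: taken
after LDR r3, [r0]: r3=M[108]=5
after XOR r4, r4, r3: r4=(-10)^5=-13
After step 18: r2 = 3.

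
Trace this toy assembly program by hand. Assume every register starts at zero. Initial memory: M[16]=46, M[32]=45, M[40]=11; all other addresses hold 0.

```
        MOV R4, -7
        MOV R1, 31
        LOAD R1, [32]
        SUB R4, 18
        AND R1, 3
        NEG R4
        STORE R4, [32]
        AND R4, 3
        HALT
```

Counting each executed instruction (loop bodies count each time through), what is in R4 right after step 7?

25

MOV R4, -7 → R4=-7
MOV R1, 31 → R1=31
LOAD R1, [32] → R1=M[32]=45
SUB R4, 18 → R4=(-7)-18=-25
AND R1, 3 → R1=45&3=1
NEG R4 → R4=-(-25)=25
STORE R4, [32] → M[32]=25
After step 7: R4 = 25.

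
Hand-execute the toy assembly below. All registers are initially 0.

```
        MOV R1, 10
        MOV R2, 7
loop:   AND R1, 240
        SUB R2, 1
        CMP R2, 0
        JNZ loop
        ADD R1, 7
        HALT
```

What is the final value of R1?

R1=10
R2=7
R1=10&240=0
R2=7-1=6
CMP R2, 0  (cmp 6,0)
JNZ loop: taken
R1=0&240=0
R2=6-1=5
CMP R2, 0  (cmp 5,0)
JNZ loop: taken
R1=0&240=0
R2=5-1=4
CMP R2, 0  (cmp 4,0)
JNZ loop: taken
R1=0&240=0
R2=4-1=3
CMP R2, 0  (cmp 3,0)
JNZ loop: taken
R1=0&240=0
R2=3-1=2
CMP R2, 0  (cmp 2,0)
JNZ loop: taken
R1=0&240=0
R2=2-1=1
CMP R2, 0  (cmp 1,0)
JNZ loop: taken
R1=0&240=0
R2=1-1=0
CMP R2, 0  (cmp 0,0)
JNZ loop: not taken
R1=0+7=7
halt.

7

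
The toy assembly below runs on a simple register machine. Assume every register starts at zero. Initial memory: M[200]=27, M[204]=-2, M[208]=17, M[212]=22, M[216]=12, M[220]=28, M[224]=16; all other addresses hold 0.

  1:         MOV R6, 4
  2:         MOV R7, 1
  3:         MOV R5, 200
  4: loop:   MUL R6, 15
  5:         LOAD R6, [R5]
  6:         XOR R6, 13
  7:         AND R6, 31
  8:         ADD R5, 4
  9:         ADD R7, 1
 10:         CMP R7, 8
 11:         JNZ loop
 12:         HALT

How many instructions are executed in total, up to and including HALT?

60

after MOV R6, 4: R6=4
after MOV R7, 1: R7=1
after MOV R5, 200: R5=200
after MUL R6, 15: R6=4*15=60
after LOAD R6, [R5]: R6=M[200]=27
after XOR R6, 13: R6=27^13=22
after AND R6, 31: R6=22&31=22
after ADD R5, 4: R5=200+4=204
after ADD R7, 1: R7=1+1=2
CMP R7, 8  (cmp 2,8)
JNZ loop: taken
after MUL R6, 15: R6=22*15=330
after LOAD R6, [R5]: R6=M[204]=-2
after XOR R6, 13: R6=(-2)^13=-13
after AND R6, 31: R6=(-13)&31=19
after ADD R5, 4: R5=204+4=208
after ADD R7, 1: R7=2+1=3
CMP R7, 8  (cmp 3,8)
JNZ loop: taken
after MUL R6, 15: R6=19*15=285
after LOAD R6, [R5]: R6=M[208]=17
after XOR R6, 13: R6=17^13=28
after AND R6, 31: R6=28&31=28
after ADD R5, 4: R5=208+4=212
after ADD R7, 1: R7=3+1=4
CMP R7, 8  (cmp 4,8)
JNZ loop: taken
after MUL R6, 15: R6=28*15=420
after LOAD R6, [R5]: R6=M[212]=22
after XOR R6, 13: R6=22^13=27
after AND R6, 31: R6=27&31=27
after ADD R5, 4: R5=212+4=216
after ADD R7, 1: R7=4+1=5
CMP R7, 8  (cmp 5,8)
JNZ loop: taken
after MUL R6, 15: R6=27*15=405
after LOAD R6, [R5]: R6=M[216]=12
after XOR R6, 13: R6=12^13=1
after AND R6, 31: R6=1&31=1
after ADD R5, 4: R5=216+4=220
after ADD R7, 1: R7=5+1=6
CMP R7, 8  (cmp 6,8)
JNZ loop: taken
after MUL R6, 15: R6=1*15=15
after LOAD R6, [R5]: R6=M[220]=28
after XOR R6, 13: R6=28^13=17
after AND R6, 31: R6=17&31=17
after ADD R5, 4: R5=220+4=224
after ADD R7, 1: R7=6+1=7
CMP R7, 8  (cmp 7,8)
JNZ loop: taken
after MUL R6, 15: R6=17*15=255
after LOAD R6, [R5]: R6=M[224]=16
after XOR R6, 13: R6=16^13=29
after AND R6, 31: R6=29&31=29
after ADD R5, 4: R5=224+4=228
after ADD R7, 1: R7=7+1=8
CMP R7, 8  (cmp 8,8)
JNZ loop: not taken
halt.
Total executed instructions: 60.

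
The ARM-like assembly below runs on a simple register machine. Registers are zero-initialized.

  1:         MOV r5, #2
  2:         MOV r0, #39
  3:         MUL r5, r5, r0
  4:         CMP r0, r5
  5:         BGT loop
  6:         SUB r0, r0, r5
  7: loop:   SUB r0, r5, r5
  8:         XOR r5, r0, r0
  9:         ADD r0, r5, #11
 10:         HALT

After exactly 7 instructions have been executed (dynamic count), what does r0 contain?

MOV r5, #2 → r5=2
MOV r0, #39 → r0=39
MUL r5, r5, r0 → r5=2*39=78
CMP r0, r5  (cmp 39,78)
BGT loop: not taken
SUB r0, r0, r5 → r0=39-78=-39
SUB r0, r5, r5 → r0=78-78=0
After step 7: r0 = 0.

0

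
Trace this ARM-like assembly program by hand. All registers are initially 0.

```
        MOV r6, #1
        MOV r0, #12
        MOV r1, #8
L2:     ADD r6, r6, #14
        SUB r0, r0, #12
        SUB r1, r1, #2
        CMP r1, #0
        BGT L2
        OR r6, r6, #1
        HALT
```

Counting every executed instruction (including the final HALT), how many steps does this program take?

25

after MOV r6, #1: r6=1
after MOV r0, #12: r0=12
after MOV r1, #8: r1=8
after ADD r6, r6, #14: r6=1+14=15
after SUB r0, r0, #12: r0=12-12=0
after SUB r1, r1, #2: r1=8-2=6
CMP r1, #0  (cmp 6,0)
BGT L2: taken
after ADD r6, r6, #14: r6=15+14=29
after SUB r0, r0, #12: r0=0-12=-12
after SUB r1, r1, #2: r1=6-2=4
CMP r1, #0  (cmp 4,0)
BGT L2: taken
after ADD r6, r6, #14: r6=29+14=43
after SUB r0, r0, #12: r0=(-12)-12=-24
after SUB r1, r1, #2: r1=4-2=2
CMP r1, #0  (cmp 2,0)
BGT L2: taken
after ADD r6, r6, #14: r6=43+14=57
after SUB r0, r0, #12: r0=(-24)-12=-36
after SUB r1, r1, #2: r1=2-2=0
CMP r1, #0  (cmp 0,0)
BGT L2: not taken
after OR r6, r6, #1: r6=57|1=57
halt.
Total executed instructions: 25.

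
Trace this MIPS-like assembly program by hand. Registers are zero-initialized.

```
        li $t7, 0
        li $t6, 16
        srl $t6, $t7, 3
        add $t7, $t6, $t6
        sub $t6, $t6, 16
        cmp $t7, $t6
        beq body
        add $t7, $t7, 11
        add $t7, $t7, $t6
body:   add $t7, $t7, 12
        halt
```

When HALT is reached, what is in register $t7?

$t7=0
$t6=16
$t6=0>>3=0
$t7=0+0=0
$t6=0-16=-16
cmp $t7, $t6  (cmp 0,-16)
beq body: not taken
$t7=0+11=11
$t7=11+(-16)=-5
$t7=(-5)+12=7
halt.

7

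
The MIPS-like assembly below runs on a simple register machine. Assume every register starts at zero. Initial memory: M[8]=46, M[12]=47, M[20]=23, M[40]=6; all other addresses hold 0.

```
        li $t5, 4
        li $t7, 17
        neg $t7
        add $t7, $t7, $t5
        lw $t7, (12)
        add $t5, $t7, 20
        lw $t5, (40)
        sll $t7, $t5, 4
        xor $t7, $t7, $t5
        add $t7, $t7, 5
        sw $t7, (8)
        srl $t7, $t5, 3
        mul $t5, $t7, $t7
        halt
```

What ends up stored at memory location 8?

$t5=4
$t7=17
$t7=-(17)=-17
$t7=(-17)+4=-13
$t7=M[12]=47
$t5=47+20=67
$t5=M[40]=6
$t7=6<<4=96
$t7=96^6=102
$t7=102+5=107
sw $t7, (8) → M[8]=107
$t7=6>>3=0
$t5=0*0=0
halt.

107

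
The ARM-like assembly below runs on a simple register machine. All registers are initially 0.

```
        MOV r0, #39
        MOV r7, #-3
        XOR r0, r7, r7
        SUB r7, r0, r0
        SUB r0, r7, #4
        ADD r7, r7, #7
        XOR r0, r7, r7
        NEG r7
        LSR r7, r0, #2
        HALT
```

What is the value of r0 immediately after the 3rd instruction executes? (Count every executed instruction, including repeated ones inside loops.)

0

r0=39
r7=-3
r0=(-3)^(-3)=0
After step 3: r0 = 0.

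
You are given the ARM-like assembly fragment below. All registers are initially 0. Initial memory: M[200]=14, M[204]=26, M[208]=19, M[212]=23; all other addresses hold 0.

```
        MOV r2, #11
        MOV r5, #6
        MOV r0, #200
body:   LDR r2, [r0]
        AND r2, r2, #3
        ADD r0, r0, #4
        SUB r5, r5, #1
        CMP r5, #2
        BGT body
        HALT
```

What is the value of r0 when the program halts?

216

after MOV r2, #11: r2=11
after MOV r5, #6: r5=6
after MOV r0, #200: r0=200
after LDR r2, [r0]: r2=M[200]=14
after AND r2, r2, #3: r2=14&3=2
after ADD r0, r0, #4: r0=200+4=204
after SUB r5, r5, #1: r5=6-1=5
CMP r5, #2  (cmp 5,2)
BGT body: taken
after LDR r2, [r0]: r2=M[204]=26
after AND r2, r2, #3: r2=26&3=2
after ADD r0, r0, #4: r0=204+4=208
after SUB r5, r5, #1: r5=5-1=4
CMP r5, #2  (cmp 4,2)
BGT body: taken
after LDR r2, [r0]: r2=M[208]=19
after AND r2, r2, #3: r2=19&3=3
after ADD r0, r0, #4: r0=208+4=212
after SUB r5, r5, #1: r5=4-1=3
CMP r5, #2  (cmp 3,2)
BGT body: taken
after LDR r2, [r0]: r2=M[212]=23
after AND r2, r2, #3: r2=23&3=3
after ADD r0, r0, #4: r0=212+4=216
after SUB r5, r5, #1: r5=3-1=2
CMP r5, #2  (cmp 2,2)
BGT body: not taken
halt.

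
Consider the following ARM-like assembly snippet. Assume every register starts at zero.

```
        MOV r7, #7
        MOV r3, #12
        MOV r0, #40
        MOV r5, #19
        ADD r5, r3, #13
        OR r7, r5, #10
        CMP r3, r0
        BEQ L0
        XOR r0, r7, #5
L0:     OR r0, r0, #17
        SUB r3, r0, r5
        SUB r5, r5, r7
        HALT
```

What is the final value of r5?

-2

r7=7
r3=12
r0=40
r5=19
r5=12+13=25
r7=25|10=27
CMP r3, r0  (cmp 12,40)
BEQ L0: not taken
r0=27^5=30
r0=30|17=31
r3=31-25=6
r5=25-27=-2
halt.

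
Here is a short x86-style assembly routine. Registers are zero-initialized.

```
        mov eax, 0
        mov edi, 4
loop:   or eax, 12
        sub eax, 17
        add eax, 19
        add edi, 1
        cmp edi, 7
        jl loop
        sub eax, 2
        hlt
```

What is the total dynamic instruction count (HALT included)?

eax=0
edi=4
eax=0|12=12
eax=12-17=-5
eax=(-5)+19=14
edi=4+1=5
cmp edi, 7  (cmp 5,7)
jl loop: taken
eax=14|12=14
eax=14-17=-3
eax=(-3)+19=16
edi=5+1=6
cmp edi, 7  (cmp 6,7)
jl loop: taken
eax=16|12=28
eax=28-17=11
eax=11+19=30
edi=6+1=7
cmp edi, 7  (cmp 7,7)
jl loop: not taken
eax=30-2=28
halt.
Total executed instructions: 22.

22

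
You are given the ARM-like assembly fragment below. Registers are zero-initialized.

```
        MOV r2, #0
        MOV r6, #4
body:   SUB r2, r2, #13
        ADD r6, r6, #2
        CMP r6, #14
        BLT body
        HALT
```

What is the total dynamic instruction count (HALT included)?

23

r2=0
r6=4
r2=0-13=-13
r6=4+2=6
CMP r6, #14  (cmp 6,14)
BLT body: taken
r2=(-13)-13=-26
r6=6+2=8
CMP r6, #14  (cmp 8,14)
BLT body: taken
r2=(-26)-13=-39
r6=8+2=10
CMP r6, #14  (cmp 10,14)
BLT body: taken
r2=(-39)-13=-52
r6=10+2=12
CMP r6, #14  (cmp 12,14)
BLT body: taken
r2=(-52)-13=-65
r6=12+2=14
CMP r6, #14  (cmp 14,14)
BLT body: not taken
halt.
Total executed instructions: 23.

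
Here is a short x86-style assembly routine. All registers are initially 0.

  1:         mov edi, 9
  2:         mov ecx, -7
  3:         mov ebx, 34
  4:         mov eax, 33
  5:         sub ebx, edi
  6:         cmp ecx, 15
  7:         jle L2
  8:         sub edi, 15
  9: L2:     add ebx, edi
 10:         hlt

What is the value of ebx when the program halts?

after mov edi, 9: edi=9
after mov ecx, -7: ecx=-7
after mov ebx, 34: ebx=34
after mov eax, 33: eax=33
after sub ebx, edi: ebx=34-9=25
cmp ecx, 15  (cmp -7,15)
jle L2: taken
after add ebx, edi: ebx=25+9=34
halt.

34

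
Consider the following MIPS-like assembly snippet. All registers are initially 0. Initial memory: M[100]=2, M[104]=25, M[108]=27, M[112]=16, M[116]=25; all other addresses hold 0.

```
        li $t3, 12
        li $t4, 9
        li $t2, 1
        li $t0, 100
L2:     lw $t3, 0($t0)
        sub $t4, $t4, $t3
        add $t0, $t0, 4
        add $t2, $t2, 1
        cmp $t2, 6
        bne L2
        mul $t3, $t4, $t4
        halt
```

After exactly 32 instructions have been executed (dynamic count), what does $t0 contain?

120

after li $t3, 12: $t3=12
after li $t4, 9: $t4=9
after li $t2, 1: $t2=1
after li $t0, 100: $t0=100
after lw $t3, 0($t0): $t3=M[100]=2
after sub $t4, $t4, $t3: $t4=9-2=7
after add $t0, $t0, 4: $t0=100+4=104
after add $t2, $t2, 1: $t2=1+1=2
cmp $t2, 6  (cmp 2,6)
bne L2: taken
after lw $t3, 0($t0): $t3=M[104]=25
after sub $t4, $t4, $t3: $t4=7-25=-18
after add $t0, $t0, 4: $t0=104+4=108
after add $t2, $t2, 1: $t2=2+1=3
cmp $t2, 6  (cmp 3,6)
bne L2: taken
after lw $t3, 0($t0): $t3=M[108]=27
after sub $t4, $t4, $t3: $t4=(-18)-27=-45
after add $t0, $t0, 4: $t0=108+4=112
after add $t2, $t2, 1: $t2=3+1=4
cmp $t2, 6  (cmp 4,6)
bne L2: taken
after lw $t3, 0($t0): $t3=M[112]=16
after sub $t4, $t4, $t3: $t4=(-45)-16=-61
after add $t0, $t0, 4: $t0=112+4=116
after add $t2, $t2, 1: $t2=4+1=5
cmp $t2, 6  (cmp 5,6)
bne L2: taken
after lw $t3, 0($t0): $t3=M[116]=25
after sub $t4, $t4, $t3: $t4=(-61)-25=-86
after add $t0, $t0, 4: $t0=116+4=120
after add $t2, $t2, 1: $t2=5+1=6
After step 32: $t0 = 120.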